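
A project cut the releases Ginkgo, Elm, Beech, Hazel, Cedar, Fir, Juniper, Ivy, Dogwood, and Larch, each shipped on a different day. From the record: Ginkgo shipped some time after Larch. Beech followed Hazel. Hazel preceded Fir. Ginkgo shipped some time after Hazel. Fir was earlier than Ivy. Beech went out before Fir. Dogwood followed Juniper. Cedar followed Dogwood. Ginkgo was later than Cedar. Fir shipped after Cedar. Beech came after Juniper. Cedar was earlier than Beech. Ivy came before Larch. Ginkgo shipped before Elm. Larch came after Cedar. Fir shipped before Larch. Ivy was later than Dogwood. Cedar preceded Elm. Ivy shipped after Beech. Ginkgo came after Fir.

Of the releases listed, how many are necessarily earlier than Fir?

5

Directly stated before Fir: Beech, Cedar, and Hazel.
Dogwood reaches Fir via Dogwood → Cedar → Fir.
Juniper reaches Fir via Juniper → Beech → Fir.
No chain forces Larch (or any of the others) ahead of Fir.
That's Beech, Cedar, Dogwood, Hazel, and Juniper — 5 in all.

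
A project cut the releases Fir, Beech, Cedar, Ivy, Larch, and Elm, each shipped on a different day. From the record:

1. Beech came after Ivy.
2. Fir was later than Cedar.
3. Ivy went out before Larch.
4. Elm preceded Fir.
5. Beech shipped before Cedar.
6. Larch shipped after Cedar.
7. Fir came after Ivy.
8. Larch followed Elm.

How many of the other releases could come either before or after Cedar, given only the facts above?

Forced before Cedar: Beech and Ivy; forced after Cedar: Fir and Larch.
That leaves Elm with no forced order relative to Cedar — 1.

1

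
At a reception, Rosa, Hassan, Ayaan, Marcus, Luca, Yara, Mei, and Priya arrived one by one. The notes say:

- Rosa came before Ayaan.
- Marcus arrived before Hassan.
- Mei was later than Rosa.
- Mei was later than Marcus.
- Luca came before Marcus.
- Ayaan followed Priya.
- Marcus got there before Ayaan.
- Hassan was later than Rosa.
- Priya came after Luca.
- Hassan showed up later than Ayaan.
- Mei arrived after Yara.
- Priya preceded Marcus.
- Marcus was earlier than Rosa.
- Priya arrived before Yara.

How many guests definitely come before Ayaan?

Directly stated before Ayaan: Marcus, Priya, and Rosa.
Luca reaches Ayaan via Luca → Priya → Ayaan.
No chain forces Hassan (or any of the others) ahead of Ayaan.
That's Luca, Marcus, Priya, and Rosa — 4 in all.

4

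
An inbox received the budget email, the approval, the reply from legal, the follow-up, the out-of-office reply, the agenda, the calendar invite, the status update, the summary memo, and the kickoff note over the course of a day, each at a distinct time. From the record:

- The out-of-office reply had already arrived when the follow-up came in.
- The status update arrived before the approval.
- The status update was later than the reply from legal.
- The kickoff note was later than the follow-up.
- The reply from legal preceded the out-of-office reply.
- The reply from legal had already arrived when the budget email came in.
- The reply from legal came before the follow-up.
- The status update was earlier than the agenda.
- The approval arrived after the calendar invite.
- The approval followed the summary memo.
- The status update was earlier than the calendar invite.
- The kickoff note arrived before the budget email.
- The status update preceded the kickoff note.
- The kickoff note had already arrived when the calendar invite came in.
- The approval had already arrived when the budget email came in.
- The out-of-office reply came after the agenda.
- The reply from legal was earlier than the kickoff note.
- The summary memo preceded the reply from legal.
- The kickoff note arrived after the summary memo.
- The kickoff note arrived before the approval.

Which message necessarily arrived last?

Every other message has a chain of constraints placing it before the budget email, so the budget email is last.

the budget email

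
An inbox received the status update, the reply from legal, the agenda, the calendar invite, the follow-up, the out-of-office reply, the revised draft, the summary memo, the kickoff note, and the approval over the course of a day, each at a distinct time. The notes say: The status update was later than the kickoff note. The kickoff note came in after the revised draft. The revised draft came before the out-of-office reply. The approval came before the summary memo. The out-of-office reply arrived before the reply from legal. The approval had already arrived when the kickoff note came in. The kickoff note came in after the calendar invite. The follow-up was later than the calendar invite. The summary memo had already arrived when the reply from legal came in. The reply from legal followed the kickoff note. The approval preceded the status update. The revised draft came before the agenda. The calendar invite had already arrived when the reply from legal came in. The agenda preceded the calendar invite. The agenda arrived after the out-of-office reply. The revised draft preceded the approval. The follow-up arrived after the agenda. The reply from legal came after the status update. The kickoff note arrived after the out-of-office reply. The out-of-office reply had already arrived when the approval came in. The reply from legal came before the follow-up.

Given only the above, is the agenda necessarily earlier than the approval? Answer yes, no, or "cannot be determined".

No chain of stated constraints runs from the agenda to the approval, and none runs from the approval to the agenda either.
So the relative order of the agenda and the approval is not fixed by the given facts.

cannot be determined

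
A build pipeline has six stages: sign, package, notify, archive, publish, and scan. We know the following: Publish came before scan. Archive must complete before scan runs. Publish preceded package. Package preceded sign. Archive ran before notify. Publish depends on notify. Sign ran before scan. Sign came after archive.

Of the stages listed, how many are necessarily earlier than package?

3

Directly stated before package: publish.
Archive reaches package via archive → notify → publish → package.
Notify reaches package via notify → publish → package.
No chain forces sign (or any of the others) ahead of package.
That's archive, notify, and publish — 3 in all.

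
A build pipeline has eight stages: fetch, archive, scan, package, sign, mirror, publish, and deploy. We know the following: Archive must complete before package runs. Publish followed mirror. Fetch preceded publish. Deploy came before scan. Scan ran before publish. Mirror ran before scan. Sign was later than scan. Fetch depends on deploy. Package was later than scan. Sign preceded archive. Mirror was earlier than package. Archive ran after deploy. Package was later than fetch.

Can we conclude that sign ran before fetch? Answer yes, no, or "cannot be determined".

cannot be determined

No chain of stated constraints runs from sign to fetch, and none runs from fetch to sign either.
So the relative order of sign and fetch is not fixed by the given facts.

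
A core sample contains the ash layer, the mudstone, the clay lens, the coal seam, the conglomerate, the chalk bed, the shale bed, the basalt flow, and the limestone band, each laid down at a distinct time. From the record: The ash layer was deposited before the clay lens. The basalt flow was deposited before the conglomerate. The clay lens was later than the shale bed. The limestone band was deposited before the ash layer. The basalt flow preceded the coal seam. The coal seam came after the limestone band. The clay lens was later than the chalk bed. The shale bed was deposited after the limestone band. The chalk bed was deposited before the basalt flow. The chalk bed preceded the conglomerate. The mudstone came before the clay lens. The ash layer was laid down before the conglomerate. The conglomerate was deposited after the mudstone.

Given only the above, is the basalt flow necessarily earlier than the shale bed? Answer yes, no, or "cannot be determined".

cannot be determined

No chain of stated constraints runs from the basalt flow to the shale bed, and none runs from the shale bed to the basalt flow either.
So the relative order of the basalt flow and the shale bed is not fixed by the given facts.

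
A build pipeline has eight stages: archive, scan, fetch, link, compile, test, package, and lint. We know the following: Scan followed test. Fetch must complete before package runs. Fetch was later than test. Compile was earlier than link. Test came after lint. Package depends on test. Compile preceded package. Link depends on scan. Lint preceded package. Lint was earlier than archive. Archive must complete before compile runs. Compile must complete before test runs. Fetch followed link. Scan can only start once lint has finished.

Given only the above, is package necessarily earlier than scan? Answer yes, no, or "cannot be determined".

Tracing the constraints gives scan → link → fetch → package, so scan must come before package.
That means package cannot be before scan.

no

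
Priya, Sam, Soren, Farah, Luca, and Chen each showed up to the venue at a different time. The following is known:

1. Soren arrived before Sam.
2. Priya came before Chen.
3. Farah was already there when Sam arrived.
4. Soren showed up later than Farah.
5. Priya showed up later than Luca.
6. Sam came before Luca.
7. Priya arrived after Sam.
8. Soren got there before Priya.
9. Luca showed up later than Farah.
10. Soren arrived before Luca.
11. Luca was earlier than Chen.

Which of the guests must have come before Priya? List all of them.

Farah, Luca, Sam, Soren

Directly stated before Priya: Luca, Sam, and Soren.
Farah reaches Priya via Farah → Sam → Priya.
No chain forces Chen ahead of Priya.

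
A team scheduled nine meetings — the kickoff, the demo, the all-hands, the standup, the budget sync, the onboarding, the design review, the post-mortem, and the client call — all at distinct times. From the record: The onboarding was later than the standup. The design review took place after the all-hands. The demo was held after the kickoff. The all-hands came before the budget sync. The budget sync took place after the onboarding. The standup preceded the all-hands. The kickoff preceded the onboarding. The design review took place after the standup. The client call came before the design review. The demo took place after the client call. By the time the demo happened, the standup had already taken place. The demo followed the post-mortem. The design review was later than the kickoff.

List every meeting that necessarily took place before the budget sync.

Directly stated before the budget sync: the all-hands and the onboarding.
The kickoff reaches the budget sync via the kickoff → the onboarding → the budget sync.
The standup reaches the budget sync via the standup → the onboarding → the budget sync.
No chain forces the demo (or any of the others) ahead of the budget sync.

the all-hands, the kickoff, the onboarding, the standup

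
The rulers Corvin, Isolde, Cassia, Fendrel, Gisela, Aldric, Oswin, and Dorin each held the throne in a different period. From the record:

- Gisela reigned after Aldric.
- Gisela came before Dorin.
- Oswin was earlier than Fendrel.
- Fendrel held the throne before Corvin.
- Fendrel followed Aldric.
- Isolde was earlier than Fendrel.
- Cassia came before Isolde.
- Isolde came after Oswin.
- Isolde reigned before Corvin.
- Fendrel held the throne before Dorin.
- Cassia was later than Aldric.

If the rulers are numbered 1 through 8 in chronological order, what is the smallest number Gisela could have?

Aldric must come before Gisela — 1 forced predecessor.
Nothing else is forced ahead of Gisela, so their earliest slot is position 1 + 1 = 2.

2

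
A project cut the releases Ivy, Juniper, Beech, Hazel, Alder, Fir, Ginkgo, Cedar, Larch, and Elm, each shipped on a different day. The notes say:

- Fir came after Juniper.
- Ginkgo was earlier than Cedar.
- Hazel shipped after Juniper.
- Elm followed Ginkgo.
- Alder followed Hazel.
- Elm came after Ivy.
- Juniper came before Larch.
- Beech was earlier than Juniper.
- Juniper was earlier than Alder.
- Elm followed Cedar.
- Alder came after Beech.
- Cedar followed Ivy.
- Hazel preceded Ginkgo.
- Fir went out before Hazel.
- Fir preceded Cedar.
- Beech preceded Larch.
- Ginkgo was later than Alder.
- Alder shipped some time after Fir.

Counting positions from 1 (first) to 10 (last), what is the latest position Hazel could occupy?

6

Hazel must come before Alder, Cedar, Elm, and Ginkgo — 4 releases forced after it.
Everything else can be placed before Hazel in some valid order, so Hazel can sit as late as position 10 − 4 = 6.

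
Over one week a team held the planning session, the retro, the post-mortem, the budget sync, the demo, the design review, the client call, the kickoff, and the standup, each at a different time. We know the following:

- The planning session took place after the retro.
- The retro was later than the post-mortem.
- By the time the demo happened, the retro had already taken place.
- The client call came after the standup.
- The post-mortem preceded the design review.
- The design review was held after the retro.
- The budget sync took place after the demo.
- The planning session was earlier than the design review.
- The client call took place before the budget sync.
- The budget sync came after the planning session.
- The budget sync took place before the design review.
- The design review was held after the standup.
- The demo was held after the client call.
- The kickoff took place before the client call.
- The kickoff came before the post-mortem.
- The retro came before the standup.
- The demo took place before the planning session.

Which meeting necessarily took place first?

The kickoff has a chain of constraints placing it before every other meeting, so the kickoff must be first.

the kickoff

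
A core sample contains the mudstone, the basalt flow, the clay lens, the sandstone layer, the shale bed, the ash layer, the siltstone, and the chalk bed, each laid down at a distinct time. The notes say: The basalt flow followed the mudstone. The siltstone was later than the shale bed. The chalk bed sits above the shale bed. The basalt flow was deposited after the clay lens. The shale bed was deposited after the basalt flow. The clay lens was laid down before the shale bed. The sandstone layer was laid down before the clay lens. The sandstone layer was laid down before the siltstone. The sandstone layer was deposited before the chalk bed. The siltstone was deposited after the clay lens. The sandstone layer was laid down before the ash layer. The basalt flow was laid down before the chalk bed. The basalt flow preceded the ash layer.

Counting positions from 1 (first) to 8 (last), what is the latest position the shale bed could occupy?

The shale bed must come before the chalk bed and the siltstone — 2 layers forced after it.
Everything else can be placed before the shale bed in some valid order, so the shale bed can sit as late as position 8 − 2 = 6.

6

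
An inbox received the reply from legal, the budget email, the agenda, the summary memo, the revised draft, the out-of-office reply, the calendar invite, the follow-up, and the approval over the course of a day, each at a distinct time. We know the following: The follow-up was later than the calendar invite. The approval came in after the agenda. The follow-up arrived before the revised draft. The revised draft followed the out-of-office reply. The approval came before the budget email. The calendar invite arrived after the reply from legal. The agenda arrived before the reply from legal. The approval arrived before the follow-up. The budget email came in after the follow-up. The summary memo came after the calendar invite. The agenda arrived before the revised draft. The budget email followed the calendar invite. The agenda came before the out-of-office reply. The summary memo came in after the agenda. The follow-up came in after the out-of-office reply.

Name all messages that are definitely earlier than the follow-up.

the agenda, the approval, the calendar invite, the out-of-office reply, the reply from legal

Directly stated before the follow-up: the approval, the calendar invite, and the out-of-office reply.
The agenda reaches the follow-up via the agenda → the approval → the follow-up.
The reply from legal reaches the follow-up via the reply from legal → the calendar invite → the follow-up.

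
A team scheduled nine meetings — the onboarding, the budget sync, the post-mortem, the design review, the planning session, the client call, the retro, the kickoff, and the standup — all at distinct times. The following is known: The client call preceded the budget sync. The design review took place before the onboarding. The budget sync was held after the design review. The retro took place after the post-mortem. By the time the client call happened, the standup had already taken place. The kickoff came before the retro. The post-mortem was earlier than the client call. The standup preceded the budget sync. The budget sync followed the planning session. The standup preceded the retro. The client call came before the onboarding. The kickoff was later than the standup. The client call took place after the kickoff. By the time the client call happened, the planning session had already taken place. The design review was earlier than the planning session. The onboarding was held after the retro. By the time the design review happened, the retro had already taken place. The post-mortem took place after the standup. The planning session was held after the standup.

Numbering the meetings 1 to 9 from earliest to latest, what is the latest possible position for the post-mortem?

3

The post-mortem must come before the budget sync, the client call, the design review, the onboarding, the planning session, and the retro — 6 meetings forced after it.
Everything else can be placed before the post-mortem in some valid order, so the post-mortem can sit as late as position 9 − 6 = 3.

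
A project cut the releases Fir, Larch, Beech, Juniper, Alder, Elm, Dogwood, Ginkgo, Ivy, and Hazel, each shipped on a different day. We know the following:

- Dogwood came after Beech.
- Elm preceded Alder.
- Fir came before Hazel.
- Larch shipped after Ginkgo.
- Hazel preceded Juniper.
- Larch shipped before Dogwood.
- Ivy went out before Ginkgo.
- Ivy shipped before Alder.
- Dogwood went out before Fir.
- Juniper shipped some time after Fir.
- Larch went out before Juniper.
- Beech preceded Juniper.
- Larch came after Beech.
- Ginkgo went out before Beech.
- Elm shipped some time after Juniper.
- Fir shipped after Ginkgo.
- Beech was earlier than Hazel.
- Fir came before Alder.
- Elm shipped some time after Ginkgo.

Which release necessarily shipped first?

Ivy has a chain of constraints placing it before every other release, so Ivy must be first.

Ivy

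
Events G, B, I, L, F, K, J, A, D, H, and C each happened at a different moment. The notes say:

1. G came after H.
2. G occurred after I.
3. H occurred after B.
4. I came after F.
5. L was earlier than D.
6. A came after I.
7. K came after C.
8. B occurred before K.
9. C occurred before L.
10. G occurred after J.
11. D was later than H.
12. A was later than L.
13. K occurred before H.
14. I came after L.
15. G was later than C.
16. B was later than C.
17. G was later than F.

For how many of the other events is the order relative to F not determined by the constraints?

Forced after F: A, G, and I.
That leaves B, C, D, H, J, K, and L with no forced order relative to F — 7.

7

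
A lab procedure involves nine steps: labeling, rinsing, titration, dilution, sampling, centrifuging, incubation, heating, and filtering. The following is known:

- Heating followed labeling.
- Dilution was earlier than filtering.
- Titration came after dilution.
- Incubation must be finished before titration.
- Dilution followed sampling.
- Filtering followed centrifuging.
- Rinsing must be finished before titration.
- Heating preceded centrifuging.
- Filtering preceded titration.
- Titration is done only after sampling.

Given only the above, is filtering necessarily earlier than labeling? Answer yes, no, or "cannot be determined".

Tracing the constraints gives labeling → heating → centrifuging → filtering, so labeling must come before filtering.
That means filtering cannot be before labeling.

no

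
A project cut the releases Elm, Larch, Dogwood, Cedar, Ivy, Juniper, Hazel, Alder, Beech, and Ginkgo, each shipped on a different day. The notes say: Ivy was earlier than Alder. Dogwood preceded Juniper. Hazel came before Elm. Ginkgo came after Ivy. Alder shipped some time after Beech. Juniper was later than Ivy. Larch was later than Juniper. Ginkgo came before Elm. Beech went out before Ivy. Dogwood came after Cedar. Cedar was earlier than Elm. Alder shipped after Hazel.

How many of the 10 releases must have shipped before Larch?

Directly stated before Larch: Juniper.
Beech reaches Larch via Beech → Ivy → Juniper → Larch.
Cedar reaches Larch via Cedar → Dogwood → Juniper → Larch.
Dogwood reaches Larch via Dogwood → Juniper → Larch.
Likewise Ivy reaches Larch by chaining the stated constraints.
No chain forces Hazel (or any of the others) ahead of Larch.
That's Beech, Cedar, Dogwood, Ivy, and Juniper — 5 in all.

5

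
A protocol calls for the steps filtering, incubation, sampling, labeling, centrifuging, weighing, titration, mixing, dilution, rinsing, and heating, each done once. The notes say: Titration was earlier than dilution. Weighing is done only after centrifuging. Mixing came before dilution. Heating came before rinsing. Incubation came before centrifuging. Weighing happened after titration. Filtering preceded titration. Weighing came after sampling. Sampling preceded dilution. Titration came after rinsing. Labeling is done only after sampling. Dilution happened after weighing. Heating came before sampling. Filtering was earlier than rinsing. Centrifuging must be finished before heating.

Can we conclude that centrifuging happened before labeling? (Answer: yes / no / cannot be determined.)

yes

Chain the constraints: centrifuging → heating → sampling → labeling. Each link is directly stated, so centrifuging comes before labeling.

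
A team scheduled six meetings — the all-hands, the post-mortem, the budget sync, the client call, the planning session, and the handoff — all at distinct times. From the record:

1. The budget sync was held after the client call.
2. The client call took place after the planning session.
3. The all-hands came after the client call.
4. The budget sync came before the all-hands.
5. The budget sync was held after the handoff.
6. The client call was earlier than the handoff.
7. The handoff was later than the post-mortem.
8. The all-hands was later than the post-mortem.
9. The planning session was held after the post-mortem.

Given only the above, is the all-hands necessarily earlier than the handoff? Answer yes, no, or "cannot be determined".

Tracing the constraints gives the handoff → the budget sync → the all-hands, so the handoff must come before the all-hands.
That means the all-hands cannot be before the handoff.

no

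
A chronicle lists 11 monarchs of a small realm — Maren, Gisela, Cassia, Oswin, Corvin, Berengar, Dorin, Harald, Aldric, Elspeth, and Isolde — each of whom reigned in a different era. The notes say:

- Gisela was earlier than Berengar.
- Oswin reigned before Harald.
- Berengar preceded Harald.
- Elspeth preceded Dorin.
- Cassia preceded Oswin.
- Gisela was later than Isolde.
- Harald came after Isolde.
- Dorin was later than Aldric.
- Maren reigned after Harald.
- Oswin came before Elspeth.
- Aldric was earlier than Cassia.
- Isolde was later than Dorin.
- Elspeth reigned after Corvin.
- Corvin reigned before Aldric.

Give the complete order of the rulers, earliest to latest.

Corvin, Aldric, Cassia, Oswin, Elspeth, Dorin, Isolde, Gisela, Berengar, Harald, Maren

The constraints fix every adjacent pair, so only one ordering works:
Corvin → Aldric → Cassia → Oswin → Elspeth → Dorin → Isolde → Gisela → Berengar → Harald → Maren.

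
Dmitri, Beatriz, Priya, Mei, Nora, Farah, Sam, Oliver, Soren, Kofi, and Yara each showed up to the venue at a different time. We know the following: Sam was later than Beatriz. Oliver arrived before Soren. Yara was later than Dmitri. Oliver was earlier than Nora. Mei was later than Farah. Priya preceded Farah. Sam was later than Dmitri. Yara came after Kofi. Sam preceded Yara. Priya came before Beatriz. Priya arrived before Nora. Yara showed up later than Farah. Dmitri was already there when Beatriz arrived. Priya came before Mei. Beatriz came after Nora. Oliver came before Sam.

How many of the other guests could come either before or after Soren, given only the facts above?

9

Forced before Soren: Oliver.
That leaves Beatriz, Dmitri, Farah, Kofi, Mei, Nora, Priya, Sam, and Yara with no forced order relative to Soren — 9.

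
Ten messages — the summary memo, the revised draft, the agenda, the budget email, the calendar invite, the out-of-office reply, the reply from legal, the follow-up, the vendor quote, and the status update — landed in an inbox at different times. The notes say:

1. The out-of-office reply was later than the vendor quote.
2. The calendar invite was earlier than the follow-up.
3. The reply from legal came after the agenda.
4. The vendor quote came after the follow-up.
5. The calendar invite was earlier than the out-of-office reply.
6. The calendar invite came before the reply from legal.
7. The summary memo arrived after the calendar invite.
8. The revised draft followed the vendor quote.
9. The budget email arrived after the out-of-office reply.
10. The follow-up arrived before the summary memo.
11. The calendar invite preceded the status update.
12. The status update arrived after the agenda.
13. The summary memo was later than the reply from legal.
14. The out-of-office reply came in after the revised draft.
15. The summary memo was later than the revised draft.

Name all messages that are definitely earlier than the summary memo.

the agenda, the calendar invite, the follow-up, the reply from legal, the revised draft, the vendor quote

Directly stated before the summary memo: the calendar invite, the follow-up, the reply from legal, and the revised draft.
The agenda reaches the summary memo via the agenda → the reply from legal → the summary memo.
The vendor quote reaches the summary memo via the vendor quote → the revised draft → the summary memo.
No chain forces the status update (or any of the others) ahead of the summary memo.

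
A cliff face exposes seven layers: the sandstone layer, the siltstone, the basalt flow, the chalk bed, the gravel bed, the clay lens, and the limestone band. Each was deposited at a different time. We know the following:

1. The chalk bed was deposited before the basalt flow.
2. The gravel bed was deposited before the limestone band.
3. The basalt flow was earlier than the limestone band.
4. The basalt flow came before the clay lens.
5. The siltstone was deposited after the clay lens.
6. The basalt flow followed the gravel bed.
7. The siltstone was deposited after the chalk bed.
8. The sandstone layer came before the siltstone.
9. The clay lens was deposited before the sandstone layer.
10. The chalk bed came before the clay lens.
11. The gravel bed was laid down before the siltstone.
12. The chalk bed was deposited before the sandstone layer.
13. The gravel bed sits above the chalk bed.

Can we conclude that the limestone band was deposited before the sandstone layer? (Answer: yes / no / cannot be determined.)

No chain of stated constraints runs from the limestone band to the sandstone layer, and none runs from the sandstone layer to the limestone band either.
So the relative order of the limestone band and the sandstone layer is not fixed by the given facts.

cannot be determined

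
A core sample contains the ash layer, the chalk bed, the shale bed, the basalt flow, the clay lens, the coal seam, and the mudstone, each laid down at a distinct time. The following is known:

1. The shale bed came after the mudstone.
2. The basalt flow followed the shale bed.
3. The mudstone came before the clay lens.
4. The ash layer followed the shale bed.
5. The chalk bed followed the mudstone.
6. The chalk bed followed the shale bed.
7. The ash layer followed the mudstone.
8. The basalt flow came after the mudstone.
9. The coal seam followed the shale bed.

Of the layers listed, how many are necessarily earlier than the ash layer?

2

Directly stated before the ash layer: the mudstone and the shale bed.
No chain forces the clay lens (or any of the others) ahead of the ash layer.
That's the mudstone and the shale bed — 2 in all.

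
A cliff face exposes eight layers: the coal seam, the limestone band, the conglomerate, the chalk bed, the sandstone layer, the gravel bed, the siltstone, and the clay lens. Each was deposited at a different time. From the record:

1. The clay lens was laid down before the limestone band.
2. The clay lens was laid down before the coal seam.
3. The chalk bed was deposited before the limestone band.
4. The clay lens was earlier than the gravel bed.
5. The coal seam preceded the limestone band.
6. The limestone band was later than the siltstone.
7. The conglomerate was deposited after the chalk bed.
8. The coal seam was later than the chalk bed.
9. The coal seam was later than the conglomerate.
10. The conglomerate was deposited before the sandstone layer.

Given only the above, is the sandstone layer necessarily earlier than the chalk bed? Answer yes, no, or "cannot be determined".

no

Tracing the constraints gives the chalk bed → the conglomerate → the sandstone layer, so the chalk bed must come before the sandstone layer.
That means the sandstone layer cannot be before the chalk bed.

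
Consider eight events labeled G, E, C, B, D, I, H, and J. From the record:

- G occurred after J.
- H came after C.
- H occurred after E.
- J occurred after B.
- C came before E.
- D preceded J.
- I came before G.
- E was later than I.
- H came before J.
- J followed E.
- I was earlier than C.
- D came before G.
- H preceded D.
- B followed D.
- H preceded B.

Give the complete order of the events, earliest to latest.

I, C, E, H, D, B, J, G

The constraints fix every adjacent pair, so only one ordering works:
I → C → E → H → D → B → J → G.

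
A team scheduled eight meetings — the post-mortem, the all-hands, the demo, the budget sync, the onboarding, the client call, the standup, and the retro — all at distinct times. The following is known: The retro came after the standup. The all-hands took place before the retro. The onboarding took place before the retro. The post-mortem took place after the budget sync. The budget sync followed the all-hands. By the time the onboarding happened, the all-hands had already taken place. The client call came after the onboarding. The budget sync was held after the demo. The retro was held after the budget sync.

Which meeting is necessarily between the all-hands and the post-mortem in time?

the budget sync

Tracing the constraints gives the all-hands → the budget sync → the post-mortem, so the budget sync sits after the all-hands and before the post-mortem.
No other meeting is forced both after the all-hands and before the post-mortem.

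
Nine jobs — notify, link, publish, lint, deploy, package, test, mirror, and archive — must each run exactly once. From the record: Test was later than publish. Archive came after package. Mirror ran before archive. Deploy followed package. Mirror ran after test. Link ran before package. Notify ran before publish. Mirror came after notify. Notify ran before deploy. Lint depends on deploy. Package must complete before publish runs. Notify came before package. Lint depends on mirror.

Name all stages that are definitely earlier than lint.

deploy, link, mirror, notify, package, publish, test

Directly stated before lint: deploy and mirror.
Link reaches lint via link → package → deploy → lint.
Notify reaches lint via notify → deploy → lint.
Package reaches lint via package → deploy → lint.
Likewise publish and test each reach lint by chaining the stated constraints.
No chain forces archive ahead of lint.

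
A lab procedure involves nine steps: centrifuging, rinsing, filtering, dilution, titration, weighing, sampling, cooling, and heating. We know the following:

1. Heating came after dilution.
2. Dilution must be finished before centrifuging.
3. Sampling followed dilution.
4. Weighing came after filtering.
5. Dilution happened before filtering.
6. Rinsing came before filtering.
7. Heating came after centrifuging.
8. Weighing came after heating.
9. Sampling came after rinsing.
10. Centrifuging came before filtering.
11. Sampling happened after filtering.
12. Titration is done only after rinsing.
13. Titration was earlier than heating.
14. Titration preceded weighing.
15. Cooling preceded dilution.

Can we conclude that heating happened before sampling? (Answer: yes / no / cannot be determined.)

cannot be determined

No chain of stated constraints runs from heating to sampling, and none runs from sampling to heating either.
So the relative order of heating and sampling is not fixed by the given facts.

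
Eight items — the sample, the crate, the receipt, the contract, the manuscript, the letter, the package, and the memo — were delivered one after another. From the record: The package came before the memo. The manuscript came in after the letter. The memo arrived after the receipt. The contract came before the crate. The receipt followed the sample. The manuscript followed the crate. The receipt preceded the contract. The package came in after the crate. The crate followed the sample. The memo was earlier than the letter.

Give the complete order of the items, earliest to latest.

The constraints fix every adjacent pair, so only one ordering works:
the sample → the receipt → the contract → the crate → the package → the memo → the letter → the manuscript.

the sample, the receipt, the contract, the crate, the package, the memo, the letter, the manuscript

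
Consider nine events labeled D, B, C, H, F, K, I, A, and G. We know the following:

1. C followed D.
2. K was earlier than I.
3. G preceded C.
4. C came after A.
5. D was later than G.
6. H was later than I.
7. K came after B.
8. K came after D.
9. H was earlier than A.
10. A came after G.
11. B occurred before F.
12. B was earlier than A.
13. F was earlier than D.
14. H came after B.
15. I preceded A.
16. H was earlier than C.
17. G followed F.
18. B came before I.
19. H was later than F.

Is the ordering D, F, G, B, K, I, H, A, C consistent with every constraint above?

no

The constraints require G before D, but in the proposed sequence D appears ahead of G. That one violation is enough.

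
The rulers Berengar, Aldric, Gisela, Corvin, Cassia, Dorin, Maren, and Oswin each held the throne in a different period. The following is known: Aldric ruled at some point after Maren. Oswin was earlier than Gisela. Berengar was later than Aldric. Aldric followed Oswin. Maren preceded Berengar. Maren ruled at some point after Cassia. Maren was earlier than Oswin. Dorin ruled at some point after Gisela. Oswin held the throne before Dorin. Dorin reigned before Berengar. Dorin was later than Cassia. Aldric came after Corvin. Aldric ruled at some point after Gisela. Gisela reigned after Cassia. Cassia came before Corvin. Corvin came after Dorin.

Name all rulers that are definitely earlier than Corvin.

Cassia, Dorin, Gisela, Maren, Oswin

Directly stated before Corvin: Cassia and Dorin.
Gisela reaches Corvin via Gisela → Dorin → Corvin.
Maren reaches Corvin via Maren → Oswin → Dorin → Corvin.
Oswin reaches Corvin via Oswin → Dorin → Corvin.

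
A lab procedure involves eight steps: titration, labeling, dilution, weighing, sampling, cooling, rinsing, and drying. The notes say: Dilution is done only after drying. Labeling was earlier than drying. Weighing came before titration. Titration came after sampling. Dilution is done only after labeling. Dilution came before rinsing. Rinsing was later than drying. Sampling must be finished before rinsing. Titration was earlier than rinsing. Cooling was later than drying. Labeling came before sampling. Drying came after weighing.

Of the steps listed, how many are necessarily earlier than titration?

Directly stated before titration: sampling and weighing.
Labeling reaches titration via labeling → sampling → titration.
No chain forces drying (or any of the others) ahead of titration.
That's labeling, sampling, and weighing — 3 in all.

3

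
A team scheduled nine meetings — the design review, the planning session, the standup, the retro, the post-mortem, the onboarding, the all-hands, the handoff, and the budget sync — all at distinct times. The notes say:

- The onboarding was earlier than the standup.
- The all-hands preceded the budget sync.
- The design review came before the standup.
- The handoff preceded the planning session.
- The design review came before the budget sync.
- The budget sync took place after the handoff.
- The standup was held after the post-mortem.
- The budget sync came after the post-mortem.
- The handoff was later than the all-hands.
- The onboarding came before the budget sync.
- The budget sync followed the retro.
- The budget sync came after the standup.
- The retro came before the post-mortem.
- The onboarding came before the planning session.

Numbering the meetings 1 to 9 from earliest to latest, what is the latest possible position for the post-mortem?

7

The post-mortem must come before the budget sync and the standup — 2 meetings forced after it.
Everything else can be placed before the post-mortem in some valid order, so the post-mortem can sit as late as position 9 − 2 = 7.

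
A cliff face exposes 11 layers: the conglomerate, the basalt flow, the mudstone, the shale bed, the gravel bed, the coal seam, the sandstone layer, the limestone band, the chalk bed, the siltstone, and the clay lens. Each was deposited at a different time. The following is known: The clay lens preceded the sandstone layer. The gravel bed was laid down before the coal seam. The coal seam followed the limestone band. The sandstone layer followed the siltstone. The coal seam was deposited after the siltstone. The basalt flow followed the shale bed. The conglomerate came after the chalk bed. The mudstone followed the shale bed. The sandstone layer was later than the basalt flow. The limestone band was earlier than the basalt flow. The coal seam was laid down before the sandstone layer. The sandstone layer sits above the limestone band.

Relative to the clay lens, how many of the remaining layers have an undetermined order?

Forced after the clay lens: the sandstone layer.
That leaves the basalt flow, the chalk bed, the coal seam, the conglomerate, the gravel bed, the limestone band, the mudstone, the shale bed, and the siltstone with no forced order relative to the clay lens — 9.

9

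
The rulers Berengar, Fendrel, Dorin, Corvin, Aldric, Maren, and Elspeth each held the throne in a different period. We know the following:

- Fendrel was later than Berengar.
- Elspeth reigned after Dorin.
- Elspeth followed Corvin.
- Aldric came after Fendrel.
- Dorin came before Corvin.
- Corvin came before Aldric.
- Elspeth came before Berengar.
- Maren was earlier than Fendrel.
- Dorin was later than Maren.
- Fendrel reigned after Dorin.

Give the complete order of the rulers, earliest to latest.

The constraints fix every adjacent pair, so only one ordering works:
Maren → Dorin → Corvin → Elspeth → Berengar → Fendrel → Aldric.

Maren, Dorin, Corvin, Elspeth, Berengar, Fendrel, Aldric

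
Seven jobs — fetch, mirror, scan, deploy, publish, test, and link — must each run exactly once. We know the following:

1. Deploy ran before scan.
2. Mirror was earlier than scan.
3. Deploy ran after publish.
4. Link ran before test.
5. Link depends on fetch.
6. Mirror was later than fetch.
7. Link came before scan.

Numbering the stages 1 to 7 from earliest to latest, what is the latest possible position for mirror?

Mirror must come before scan — 1 stage forced after it.
Everything else can be placed before mirror in some valid order, so mirror can sit as late as position 7 − 1 = 6.

6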